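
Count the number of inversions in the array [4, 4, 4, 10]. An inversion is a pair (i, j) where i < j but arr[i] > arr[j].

Finding inversions in [4, 4, 4, 10]:


Total inversions: 0

The array has 0 inversions. It is already sorted.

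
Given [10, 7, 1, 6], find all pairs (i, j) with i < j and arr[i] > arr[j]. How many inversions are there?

Finding inversions in [10, 7, 1, 6]:

(0, 1): arr[0]=10 > arr[1]=7
(0, 2): arr[0]=10 > arr[2]=1
(0, 3): arr[0]=10 > arr[3]=6
(1, 2): arr[1]=7 > arr[2]=1
(1, 3): arr[1]=7 > arr[3]=6

Total inversions: 5

The array has 5 inversion(s): (0,1), (0,2), (0,3), (1,2), (1,3). Each pair (i,j) satisfies i < j and arr[i] > arr[j].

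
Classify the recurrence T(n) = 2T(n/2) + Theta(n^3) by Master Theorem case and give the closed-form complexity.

Master Theorem for T(n) = 2T(n/2) + O(n^3):

a = 2, b = 2, c = 3
log_b(a) = log_2(2) = 1.0000

Case 3: c = 3 > log_2(2) = 1.0000
T(n) = O(n^3) = O(n^3)

For T(n) = 2T(n/2) + O(n^3): log_2(2) = 1.0000. This is Case 3 of the Master Theorem (c > log_b(a), work dominated by root), giving O(n^3).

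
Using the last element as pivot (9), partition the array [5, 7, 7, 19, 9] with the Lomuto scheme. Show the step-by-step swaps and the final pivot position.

Lomuto partition with pivot = 9:

Initial array: [5, 7, 7, 19, 9]

arr[0]=5 <= 9: swap with position 0, array becomes [5, 7, 7, 19, 9]
arr[1]=7 <= 9: swap with position 1, array becomes [5, 7, 7, 19, 9]
arr[2]=7 <= 9: swap with position 2, array becomes [5, 7, 7, 19, 9]
arr[3]=19 > 9: no swap

Place pivot at position 3: [5, 7, 7, 9, 19]
Pivot position: 3

After partitioning with pivot 9, the array becomes [5, 7, 7, 9, 19]. The pivot is placed at index 3. All elements to the left of the pivot are <= 9, and all elements to the right are > 9.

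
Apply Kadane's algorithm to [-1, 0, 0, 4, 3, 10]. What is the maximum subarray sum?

Using Kadane's algorithm on [-1, 0, 0, 4, 3, 10]:

Scanning through the array:
Position 1 (value 0): max_ending_here = 0, max_so_far = 0
Position 2 (value 0): max_ending_here = 0, max_so_far = 0
Position 3 (value 4): max_ending_here = 4, max_so_far = 4
Position 4 (value 3): max_ending_here = 7, max_so_far = 7
Position 5 (value 10): max_ending_here = 17, max_so_far = 17

Maximum subarray: [0, 0, 4, 3, 10]
Maximum sum: 17

The maximum subarray is [0, 0, 4, 3, 10] with sum 17. This subarray runs from index 1 to index 5.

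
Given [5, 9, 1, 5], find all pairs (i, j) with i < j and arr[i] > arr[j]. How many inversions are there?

Finding inversions in [5, 9, 1, 5]:

(0, 2): arr[0]=5 > arr[2]=1
(1, 2): arr[1]=9 > arr[2]=1
(1, 3): arr[1]=9 > arr[3]=5

Total inversions: 3

The array has 3 inversion(s): (0,2), (1,2), (1,3). Each pair (i,j) satisfies i < j and arr[i] > arr[j].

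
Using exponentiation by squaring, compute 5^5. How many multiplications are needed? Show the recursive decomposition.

Computing 5^5 by squaring (build up from 5^1; each line after the first costs one multiplication):

5^1 = 5
5^2 = (5^1)^2 = 5^2 = 25
5^4 = (5^2)^2 = 25^2 = 625
5^5 = 5 * 5^4 = 5 * 625 = 3125

Result: 3125
Multiplications needed: 3 (3 lines after 5^1)

5^5 = 3125. Using exponentiation by squaring, this requires 3 multiplications. The key idea: if the exponent is even, square the half-power; if odd, multiply by the base once.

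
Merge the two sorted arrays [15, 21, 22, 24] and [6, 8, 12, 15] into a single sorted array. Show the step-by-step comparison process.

Merging process:

Compare 15 vs 6: take 6 from right. Merged: [6]
Compare 15 vs 8: take 8 from right. Merged: [6, 8]
Compare 15 vs 12: take 12 from right. Merged: [6, 8, 12]
Compare 15 vs 15: take 15 from left. Merged: [6, 8, 12, 15]
Compare 21 vs 15: take 15 from right. Merged: [6, 8, 12, 15, 15]
Append remaining from left: [21, 22, 24]. Merged: [6, 8, 12, 15, 15, 21, 22, 24]

Final merged array: [6, 8, 12, 15, 15, 21, 22, 24]
Total comparisons: 5

The merged array is [6, 8, 12, 15, 15, 21, 22, 24], requiring 5 comparisons. The merge step runs in O(n) time where n is the total number of elements.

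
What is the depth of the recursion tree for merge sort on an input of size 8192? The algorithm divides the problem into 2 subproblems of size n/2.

For divide and conquer with division factor 2:

Problem sizes at each level:
Level 0: 8192
Level 1: 4096
Level 2: 2048
Level 3: 1024
Level 4: 512
Level 5: 256
Level 6: 128
Level 7: 64
Level 8: 32
Level 9: 16
Level 10: 8
Level 11: 4
Level 12: 2
Level 13: 1

The root is level 0 and the size-1 base case is level 13 (the tree spans levels 0 through 13, i.e. 14 levels counting the root), so the depth is the number of divisions: log_2(8192) = 13

The recursion tree depth is log_2(8192) = 13. At each level, the problem size is divided by 2, so it takes 13 divisions to reduce to a base case of size 1. The algorithm makes 2 recursive calls at each level.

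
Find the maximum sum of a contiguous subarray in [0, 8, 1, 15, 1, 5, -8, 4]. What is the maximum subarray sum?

Using Kadane's algorithm on [0, 8, 1, 15, 1, 5, -8, 4]:

Scanning through the array:
Position 1 (value 8): max_ending_here = 8, max_so_far = 8
Position 2 (value 1): max_ending_here = 9, max_so_far = 9
Position 3 (value 15): max_ending_here = 24, max_so_far = 24
Position 4 (value 1): max_ending_here = 25, max_so_far = 25
Position 5 (value 5): max_ending_here = 30, max_so_far = 30
Position 6 (value -8): max_ending_here = 22, max_so_far = 30
Position 7 (value 4): max_ending_here = 26, max_so_far = 30

Maximum subarray: [0, 8, 1, 15, 1, 5]
Maximum sum: 30

The maximum subarray is [0, 8, 1, 15, 1, 5] with sum 30. This subarray runs from index 0 to index 5.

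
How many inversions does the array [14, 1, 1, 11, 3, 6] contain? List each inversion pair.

Finding inversions in [14, 1, 1, 11, 3, 6]:

(0, 1): arr[0]=14 > arr[1]=1
(0, 2): arr[0]=14 > arr[2]=1
(0, 3): arr[0]=14 > arr[3]=11
(0, 4): arr[0]=14 > arr[4]=3
(0, 5): arr[0]=14 > arr[5]=6
(3, 4): arr[3]=11 > arr[4]=3
(3, 5): arr[3]=11 > arr[5]=6

Total inversions: 7

The array has 7 inversion(s): (0,1), (0,2), (0,3), (0,4), (0,5), (3,4), (3,5). Each pair (i,j) satisfies i < j and arr[i] > arr[j].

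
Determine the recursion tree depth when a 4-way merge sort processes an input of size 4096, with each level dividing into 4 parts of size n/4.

For divide and conquer with division factor 4:

Problem sizes at each level:
Level 0: 4096
Level 1: 1024
Level 2: 256
Level 3: 64
Level 4: 16
Level 5: 4
Level 6: 1

The root is level 0 and the size-1 base case is level 6 (the tree spans levels 0 through 6, i.e. 7 levels counting the root), so the depth is the number of divisions: log_4(4096) = 6

The recursion tree depth is log_4(4096) = 6. At each level, the problem size is divided by 4, so it takes 6 divisions to reduce to a base case of size 1. The algorithm makes 4 recursive calls at each level.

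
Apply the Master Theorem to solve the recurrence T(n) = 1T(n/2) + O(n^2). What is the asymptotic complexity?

Master Theorem for T(n) = 1T(n/2) + O(n^2):

a = 1, b = 2, c = 2
log_b(a) = log_2(1) = 0.0000

Case 3: c = 2 > log_2(1) = 0.0000
T(n) = O(n^2) = O(n^2)

For T(n) = 1T(n/2) + O(n^2): log_2(1) = 0.0000. This is Case 3 of the Master Theorem (c > log_b(a), work dominated by root), giving O(n^2).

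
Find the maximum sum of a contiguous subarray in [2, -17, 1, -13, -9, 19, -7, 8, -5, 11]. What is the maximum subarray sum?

Using Kadane's algorithm on [2, -17, 1, -13, -9, 19, -7, 8, -5, 11]:

Scanning through the array:
Position 1 (value -17): max_ending_here = -15, max_so_far = 2
Position 2 (value 1): max_ending_here = 1, max_so_far = 2
Position 3 (value -13): max_ending_here = -12, max_so_far = 2
Position 4 (value -9): max_ending_here = -9, max_so_far = 2
Position 5 (value 19): max_ending_here = 19, max_so_far = 19
Position 6 (value -7): max_ending_here = 12, max_so_far = 19
Position 7 (value 8): max_ending_here = 20, max_so_far = 20
Position 8 (value -5): max_ending_here = 15, max_so_far = 20
Position 9 (value 11): max_ending_here = 26, max_so_far = 26

Maximum subarray: [19, -7, 8, -5, 11]
Maximum sum: 26

The maximum subarray is [19, -7, 8, -5, 11] with sum 26. This subarray runs from index 5 to index 9.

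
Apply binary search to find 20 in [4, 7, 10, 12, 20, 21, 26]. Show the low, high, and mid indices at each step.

Binary search for 20 in [4, 7, 10, 12, 20, 21, 26]:

lo=0, hi=6, mid=3, arr[mid]=12 -> 12 < 20, search right half
lo=4, hi=6, mid=5, arr[mid]=21 -> 21 > 20, search left half
lo=4, hi=4, mid=4, arr[mid]=20 -> Found target at index 4!

Binary search finds 20 at index 4 after 3 comparisons. The search repeatedly halves the search space by comparing with the middle element.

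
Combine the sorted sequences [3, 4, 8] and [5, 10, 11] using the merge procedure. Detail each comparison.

Merging process:

Compare 3 vs 5: take 3 from left. Merged: [3]
Compare 4 vs 5: take 4 from left. Merged: [3, 4]
Compare 8 vs 5: take 5 from right. Merged: [3, 4, 5]
Compare 8 vs 10: take 8 from left. Merged: [3, 4, 5, 8]
Append remaining from right: [10, 11]. Merged: [3, 4, 5, 8, 10, 11]

Final merged array: [3, 4, 5, 8, 10, 11]
Total comparisons: 4

The merged array is [3, 4, 5, 8, 10, 11], requiring 4 comparisons. The merge step runs in O(n) time where n is the total number of elements.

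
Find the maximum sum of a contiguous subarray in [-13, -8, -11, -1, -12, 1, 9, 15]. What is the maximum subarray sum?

Using Kadane's algorithm on [-13, -8, -11, -1, -12, 1, 9, 15]:

Scanning through the array:
Position 1 (value -8): max_ending_here = -8, max_so_far = -8
Position 2 (value -11): max_ending_here = -11, max_so_far = -8
Position 3 (value -1): max_ending_here = -1, max_so_far = -1
Position 4 (value -12): max_ending_here = -12, max_so_far = -1
Position 5 (value 1): max_ending_here = 1, max_so_far = 1
Position 6 (value 9): max_ending_here = 10, max_so_far = 10
Position 7 (value 15): max_ending_here = 25, max_so_far = 25

Maximum subarray: [1, 9, 15]
Maximum sum: 25

The maximum subarray is [1, 9, 15] with sum 25. This subarray runs from index 5 to index 7.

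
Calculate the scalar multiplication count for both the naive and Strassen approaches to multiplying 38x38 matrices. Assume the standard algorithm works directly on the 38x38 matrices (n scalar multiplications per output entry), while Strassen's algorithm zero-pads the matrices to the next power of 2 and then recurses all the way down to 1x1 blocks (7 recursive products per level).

Matrix multiplication for 38x38 matrices:

Strassen's algorithm requires power-of-2 dimensions. Pad 38x38 to 64x64 (next power of 2).

Standard algorithm: 38^3 = 54872 multiplications
Strassen's algorithm: 7^(log2(64)) = 7^6 = 117649 multiplications
Difference: 54872 - 117649 = -62777 (Strassen uses MORE here due to padding overhead — for small or just-over-power-of-2 n, padding can outweigh the per-level savings)

Standard: 54872 multiplications (38^3). Strassen: 117649 multiplications (7^6, after padding to 64x64). Strassen reduces 8 recursive multiplications to 7 at each level.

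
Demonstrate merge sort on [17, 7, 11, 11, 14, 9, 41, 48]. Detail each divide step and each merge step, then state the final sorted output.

Merge sort trace:

Split: [17, 7, 11, 11, 14, 9, 41, 48] -> [17, 7, 11, 11] and [14, 9, 41, 48]
  Split: [17, 7, 11, 11] -> [17, 7] and [11, 11]
    Split: [17, 7] -> [17] and [7]
    Merge: [17] + [7] -> [7, 17]
    Split: [11, 11] -> [11] and [11]
    Merge: [11] + [11] -> [11, 11]
  Merge: [7, 17] + [11, 11] -> [7, 11, 11, 17]
  Split: [14, 9, 41, 48] -> [14, 9] and [41, 48]
    Split: [14, 9] -> [14] and [9]
    Merge: [14] + [9] -> [9, 14]
    Split: [41, 48] -> [41] and [48]
    Merge: [41] + [48] -> [41, 48]
  Merge: [9, 14] + [41, 48] -> [9, 14, 41, 48]
Merge: [7, 11, 11, 17] + [9, 14, 41, 48] -> [7, 9, 11, 11, 14, 17, 41, 48]

Final sorted array: [7, 9, 11, 11, 14, 17, 41, 48]

The merge sort proceeds by recursively splitting the array and merging sorted halves.
After all merges, the sorted array is [7, 9, 11, 11, 14, 17, 41, 48].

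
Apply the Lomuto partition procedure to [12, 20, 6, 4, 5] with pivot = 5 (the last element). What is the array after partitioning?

Lomuto partition with pivot = 5:

Initial array: [12, 20, 6, 4, 5]

arr[0]=12 > 5: no swap
arr[1]=20 > 5: no swap
arr[2]=6 > 5: no swap
arr[3]=4 <= 5: swap with position 0, array becomes [4, 20, 6, 12, 5]

Place pivot at position 1: [4, 5, 6, 12, 20]
Pivot position: 1

After partitioning with pivot 5, the array becomes [4, 5, 6, 12, 20]. The pivot is placed at index 1. All elements to the left of the pivot are <= 5, and all elements to the right are > 5.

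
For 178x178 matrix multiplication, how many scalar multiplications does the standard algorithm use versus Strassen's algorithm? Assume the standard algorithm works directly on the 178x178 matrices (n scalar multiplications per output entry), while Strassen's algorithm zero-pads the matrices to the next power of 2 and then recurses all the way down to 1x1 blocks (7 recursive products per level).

Matrix multiplication for 178x178 matrices:

Strassen's algorithm requires power-of-2 dimensions. Pad 178x178 to 256x256 (next power of 2).

Standard algorithm: 178^3 = 5639752 multiplications
Strassen's algorithm: 7^(log2(256)) = 7^8 = 5764801 multiplications
Difference: 5639752 - 5764801 = -125049 (Strassen uses MORE here due to padding overhead — for small or just-over-power-of-2 n, padding can outweigh the per-level savings)

Standard: 5639752 multiplications (178^3). Strassen: 5764801 multiplications (7^8, after padding to 256x256). Strassen reduces 8 recursive multiplications to 7 at each level.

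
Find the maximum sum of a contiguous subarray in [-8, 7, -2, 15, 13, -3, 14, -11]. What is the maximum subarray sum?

Using Kadane's algorithm on [-8, 7, -2, 15, 13, -3, 14, -11]:

Scanning through the array:
Position 1 (value 7): max_ending_here = 7, max_so_far = 7
Position 2 (value -2): max_ending_here = 5, max_so_far = 7
Position 3 (value 15): max_ending_here = 20, max_so_far = 20
Position 4 (value 13): max_ending_here = 33, max_so_far = 33
Position 5 (value -3): max_ending_here = 30, max_so_far = 33
Position 6 (value 14): max_ending_here = 44, max_so_far = 44
Position 7 (value -11): max_ending_here = 33, max_so_far = 44

Maximum subarray: [7, -2, 15, 13, -3, 14]
Maximum sum: 44

The maximum subarray is [7, -2, 15, 13, -3, 14] with sum 44. This subarray runs from index 1 to index 6.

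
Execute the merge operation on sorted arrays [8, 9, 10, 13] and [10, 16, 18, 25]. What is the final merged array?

Merging process:

Compare 8 vs 10: take 8 from left. Merged: [8]
Compare 9 vs 10: take 9 from left. Merged: [8, 9]
Compare 10 vs 10: take 10 from left. Merged: [8, 9, 10]
Compare 13 vs 10: take 10 from right. Merged: [8, 9, 10, 10]
Compare 13 vs 16: take 13 from left. Merged: [8, 9, 10, 10, 13]
Append remaining from right: [16, 18, 25]. Merged: [8, 9, 10, 10, 13, 16, 18, 25]

Final merged array: [8, 9, 10, 10, 13, 16, 18, 25]
Total comparisons: 5

The merged array is [8, 9, 10, 10, 13, 16, 18, 25], requiring 5 comparisons. The merge step runs in O(n) time where n is the total number of elements.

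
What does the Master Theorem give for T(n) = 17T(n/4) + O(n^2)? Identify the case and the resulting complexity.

Master Theorem for T(n) = 17T(n/4) + O(n^2):

a = 17, b = 4, c = 2
log_b(a) = log_4(17) = 2.0437

Case 1: c = 2 < log_4(17) = 2.0437
T(n) = O(n^(log_4 17))

For T(n) = 17T(n/4) + O(n^2): log_4(17) = 2.0437. This is Case 1 of the Master Theorem (c < log_b(a), work dominated by leaves), giving O(n^(log_4 17)).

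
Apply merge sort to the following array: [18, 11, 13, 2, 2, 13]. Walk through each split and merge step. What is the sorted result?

Merge sort trace:

Split: [18, 11, 13, 2, 2, 13] -> [18, 11, 13] and [2, 2, 13]
  Split: [18, 11, 13] -> [18] and [11, 13]
    Split: [11, 13] -> [11] and [13]
    Merge: [11] + [13] -> [11, 13]
  Merge: [18] + [11, 13] -> [11, 13, 18]
  Split: [2, 2, 13] -> [2] and [2, 13]
    Split: [2, 13] -> [2] and [13]
    Merge: [2] + [13] -> [2, 13]
  Merge: [2] + [2, 13] -> [2, 2, 13]
Merge: [11, 13, 18] + [2, 2, 13] -> [2, 2, 11, 13, 13, 18]

Final sorted array: [2, 2, 11, 13, 13, 18]

The merge sort proceeds by recursively splitting the array and merging sorted halves.
After all merges, the sorted array is [2, 2, 11, 13, 13, 18].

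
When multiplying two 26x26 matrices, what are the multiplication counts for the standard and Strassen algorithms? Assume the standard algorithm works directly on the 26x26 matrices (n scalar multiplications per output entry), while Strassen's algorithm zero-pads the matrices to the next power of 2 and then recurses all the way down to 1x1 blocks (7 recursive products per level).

Matrix multiplication for 26x26 matrices:

Strassen's algorithm requires power-of-2 dimensions. Pad 26x26 to 32x32 (next power of 2).

Standard algorithm: 26^3 = 17576 multiplications
Strassen's algorithm: 7^(log2(32)) = 7^5 = 16807 multiplications
Savings: 17576 - 16807 = 769 multiplications

Standard: 17576 multiplications (26^3). Strassen: 16807 multiplications (7^5, after padding to 32x32). Strassen reduces 8 recursive multiplications to 7 at each level.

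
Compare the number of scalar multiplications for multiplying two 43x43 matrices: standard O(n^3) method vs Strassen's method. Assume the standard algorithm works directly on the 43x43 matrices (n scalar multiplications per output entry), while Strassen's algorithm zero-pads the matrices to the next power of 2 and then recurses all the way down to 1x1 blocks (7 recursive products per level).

Matrix multiplication for 43x43 matrices:

Strassen's algorithm requires power-of-2 dimensions. Pad 43x43 to 64x64 (next power of 2).

Standard algorithm: 43^3 = 79507 multiplications
Strassen's algorithm: 7^(log2(64)) = 7^6 = 117649 multiplications
Difference: 79507 - 117649 = -38142 (Strassen uses MORE here due to padding overhead — for small or just-over-power-of-2 n, padding can outweigh the per-level savings)

Standard: 79507 multiplications (43^3). Strassen: 117649 multiplications (7^6, after padding to 64x64). Strassen reduces 8 recursive multiplications to 7 at each level.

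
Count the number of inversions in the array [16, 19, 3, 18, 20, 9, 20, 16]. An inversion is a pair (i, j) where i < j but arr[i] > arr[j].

Finding inversions in [16, 19, 3, 18, 20, 9, 20, 16]:

(0, 2): arr[0]=16 > arr[2]=3
(0, 5): arr[0]=16 > arr[5]=9
(1, 2): arr[1]=19 > arr[2]=3
(1, 3): arr[1]=19 > arr[3]=18
(1, 5): arr[1]=19 > arr[5]=9
(1, 7): arr[1]=19 > arr[7]=16
(3, 5): arr[3]=18 > arr[5]=9
(3, 7): arr[3]=18 > arr[7]=16
(4, 5): arr[4]=20 > arr[5]=9
(4, 7): arr[4]=20 > arr[7]=16
(6, 7): arr[6]=20 > arr[7]=16

Total inversions: 11

The array has 11 inversion(s): (0,2), (0,5), (1,2), (1,3), (1,5), (1,7), (3,5), (3,7), (4,5), (4,7), (6,7). Each pair (i,j) satisfies i < j and arr[i] > arr[j].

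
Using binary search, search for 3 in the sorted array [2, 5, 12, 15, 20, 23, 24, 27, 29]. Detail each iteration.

Binary search for 3 in [2, 5, 12, 15, 20, 23, 24, 27, 29]:

lo=0, hi=8, mid=4, arr[mid]=20 -> 20 > 3, search left half
lo=0, hi=3, mid=1, arr[mid]=5 -> 5 > 3, search left half
lo=0, hi=0, mid=0, arr[mid]=2 -> 2 < 3, search right half
lo=1 > hi=0, target 3 not found

Binary search determines that 3 is not in the array after 3 comparisons. The search space was exhausted without finding the target.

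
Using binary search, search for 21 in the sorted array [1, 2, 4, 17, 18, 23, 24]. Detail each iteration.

Binary search for 21 in [1, 2, 4, 17, 18, 23, 24]:

lo=0, hi=6, mid=3, arr[mid]=17 -> 17 < 21, search right half
lo=4, hi=6, mid=5, arr[mid]=23 -> 23 > 21, search left half
lo=4, hi=4, mid=4, arr[mid]=18 -> 18 < 21, search right half
lo=5 > hi=4, target 21 not found

Binary search determines that 21 is not in the array after 3 comparisons. The search space was exhausted without finding the target.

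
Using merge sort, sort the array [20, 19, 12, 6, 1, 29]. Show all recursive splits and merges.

Merge sort trace:

Split: [20, 19, 12, 6, 1, 29] -> [20, 19, 12] and [6, 1, 29]
  Split: [20, 19, 12] -> [20] and [19, 12]
    Split: [19, 12] -> [19] and [12]
    Merge: [19] + [12] -> [12, 19]
  Merge: [20] + [12, 19] -> [12, 19, 20]
  Split: [6, 1, 29] -> [6] and [1, 29]
    Split: [1, 29] -> [1] and [29]
    Merge: [1] + [29] -> [1, 29]
  Merge: [6] + [1, 29] -> [1, 6, 29]
Merge: [12, 19, 20] + [1, 6, 29] -> [1, 6, 12, 19, 20, 29]

Final sorted array: [1, 6, 12, 19, 20, 29]

The merge sort proceeds by recursively splitting the array and merging sorted halves.
After all merges, the sorted array is [1, 6, 12, 19, 20, 29].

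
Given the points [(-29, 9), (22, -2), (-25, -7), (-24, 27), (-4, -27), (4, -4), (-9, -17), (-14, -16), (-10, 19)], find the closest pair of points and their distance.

Computing all pairwise distances among 9 points:

d((-29, 9), (22, -2)) = 52.1728
d((-29, 9), (-25, -7)) = 16.4924
d((-29, 9), (-24, 27)) = 18.6815
d((-29, 9), (-4, -27)) = 43.8292
d((-29, 9), (4, -4)) = 35.4683
d((-29, 9), (-9, -17)) = 32.8024
d((-29, 9), (-14, -16)) = 29.1548
d((-29, 9), (-10, 19)) = 21.4709
d((22, -2), (-25, -7)) = 47.2652
d((22, -2), (-24, 27)) = 54.3783
d((22, -2), (-4, -27)) = 36.0694
d((22, -2), (4, -4)) = 18.1108
d((22, -2), (-9, -17)) = 34.4384
d((22, -2), (-14, -16)) = 38.6264
d((22, -2), (-10, 19)) = 38.2753
d((-25, -7), (-24, 27)) = 34.0147
d((-25, -7), (-4, -27)) = 29.0
d((-25, -7), (4, -4)) = 29.1548
d((-25, -7), (-9, -17)) = 18.868
d((-25, -7), (-14, -16)) = 14.2127
d((-25, -7), (-10, 19)) = 30.0167
d((-24, 27), (-4, -27)) = 57.5847
d((-24, 27), (4, -4)) = 41.7732
d((-24, 27), (-9, -17)) = 46.4866
d((-24, 27), (-14, -16)) = 44.1475
d((-24, 27), (-10, 19)) = 16.1245
d((-4, -27), (4, -4)) = 24.3516
d((-4, -27), (-9, -17)) = 11.1803
d((-4, -27), (-14, -16)) = 14.8661
d((-4, -27), (-10, 19)) = 46.3897
d((4, -4), (-9, -17)) = 18.3848
d((4, -4), (-14, -16)) = 21.6333
d((4, -4), (-10, 19)) = 26.9258
d((-9, -17), (-14, -16)) = 5.099 <-- minimum
d((-9, -17), (-10, 19)) = 36.0139
d((-14, -16), (-10, 19)) = 35.2278

Closest pair: (-9, -17) and (-14, -16) with distance 5.099

The closest pair is (-9, -17) and (-14, -16) with Euclidean distance 5.099. For 9 points, brute-force pairwise comparison is shown above. For large n, the divide-and-conquer algorithm (sort by x, recurse on halves, check the dividing strip) achieves O(n log n).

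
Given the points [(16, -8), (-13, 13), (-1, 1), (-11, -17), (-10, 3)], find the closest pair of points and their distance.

Computing all pairwise distances among 5 points:

d((16, -8), (-13, 13)) = 35.805
d((16, -8), (-1, 1)) = 19.2354
d((16, -8), (-11, -17)) = 28.4605
d((16, -8), (-10, 3)) = 28.2312
d((-13, 13), (-1, 1)) = 16.9706
d((-13, 13), (-11, -17)) = 30.0666
d((-13, 13), (-10, 3)) = 10.4403
d((-1, 1), (-11, -17)) = 20.5913
d((-1, 1), (-10, 3)) = 9.2195 <-- minimum
d((-11, -17), (-10, 3)) = 20.025

Closest pair: (-1, 1) and (-10, 3) with distance 9.2195

The closest pair is (-1, 1) and (-10, 3) with Euclidean distance 9.2195. For 5 points, brute-force pairwise comparison is shown above. For large n, the divide-and-conquer algorithm (sort by x, recurse on halves, check the dividing strip) achieves O(n log n).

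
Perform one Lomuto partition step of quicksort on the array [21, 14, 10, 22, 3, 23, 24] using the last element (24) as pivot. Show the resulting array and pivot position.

Lomuto partition with pivot = 24:

Initial array: [21, 14, 10, 22, 3, 23, 24]

arr[0]=21 <= 24: swap with position 0, array becomes [21, 14, 10, 22, 3, 23, 24]
arr[1]=14 <= 24: swap with position 1, array becomes [21, 14, 10, 22, 3, 23, 24]
arr[2]=10 <= 24: swap with position 2, array becomes [21, 14, 10, 22, 3, 23, 24]
arr[3]=22 <= 24: swap with position 3, array becomes [21, 14, 10, 22, 3, 23, 24]
arr[4]=3 <= 24: swap with position 4, array becomes [21, 14, 10, 22, 3, 23, 24]
arr[5]=23 <= 24: swap with position 5, array becomes [21, 14, 10, 22, 3, 23, 24]

Place pivot at position 6: [21, 14, 10, 22, 3, 23, 24]
Pivot position: 6

After partitioning with pivot 24, the array becomes [21, 14, 10, 22, 3, 23, 24]. The pivot is placed at index 6. All elements to the left of the pivot are <= 24, and all elements to the right are > 24.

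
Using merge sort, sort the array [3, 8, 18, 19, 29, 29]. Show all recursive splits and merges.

Merge sort trace:

Split: [3, 8, 18, 19, 29, 29] -> [3, 8, 18] and [19, 29, 29]
  Split: [3, 8, 18] -> [3] and [8, 18]
    Split: [8, 18] -> [8] and [18]
    Merge: [8] + [18] -> [8, 18]
  Merge: [3] + [8, 18] -> [3, 8, 18]
  Split: [19, 29, 29] -> [19] and [29, 29]
    Split: [29, 29] -> [29] and [29]
    Merge: [29] + [29] -> [29, 29]
  Merge: [19] + [29, 29] -> [19, 29, 29]
Merge: [3, 8, 18] + [19, 29, 29] -> [3, 8, 18, 19, 29, 29]

Final sorted array: [3, 8, 18, 19, 29, 29]

The merge sort proceeds by recursively splitting the array and merging sorted halves.
After all merges, the sorted array is [3, 8, 18, 19, 29, 29].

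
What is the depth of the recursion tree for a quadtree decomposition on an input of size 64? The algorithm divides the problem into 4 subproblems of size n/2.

For divide and conquer with division factor 2:

Problem sizes at each level:
Level 0: 64
Level 1: 32
Level 2: 16
Level 3: 8
Level 4: 4
Level 5: 2
Level 6: 1

The root is level 0 and the size-1 base case is level 6 (the tree spans levels 0 through 6, i.e. 7 levels counting the root), so the depth is the number of divisions: log_2(64) = 6

The recursion tree depth is log_2(64) = 6. At each level, the problem size is divided by 2, so it takes 6 divisions to reduce to a base case of size 1. The algorithm makes 4 recursive calls at each level.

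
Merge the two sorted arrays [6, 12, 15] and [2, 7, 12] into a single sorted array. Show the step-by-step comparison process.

Merging process:

Compare 6 vs 2: take 2 from right. Merged: [2]
Compare 6 vs 7: take 6 from left. Merged: [2, 6]
Compare 12 vs 7: take 7 from right. Merged: [2, 6, 7]
Compare 12 vs 12: take 12 from left. Merged: [2, 6, 7, 12]
Compare 15 vs 12: take 12 from right. Merged: [2, 6, 7, 12, 12]
Append remaining from left: [15]. Merged: [2, 6, 7, 12, 12, 15]

Final merged array: [2, 6, 7, 12, 12, 15]
Total comparisons: 5

The merged array is [2, 6, 7, 12, 12, 15], requiring 5 comparisons. The merge step runs in O(n) time where n is the total number of elements.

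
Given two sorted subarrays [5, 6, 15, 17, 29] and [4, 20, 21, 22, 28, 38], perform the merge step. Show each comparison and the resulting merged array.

Merging process:

Compare 5 vs 4: take 4 from right. Merged: [4]
Compare 5 vs 20: take 5 from left. Merged: [4, 5]
Compare 6 vs 20: take 6 from left. Merged: [4, 5, 6]
Compare 15 vs 20: take 15 from left. Merged: [4, 5, 6, 15]
Compare 17 vs 20: take 17 from left. Merged: [4, 5, 6, 15, 17]
Compare 29 vs 20: take 20 from right. Merged: [4, 5, 6, 15, 17, 20]
Compare 29 vs 21: take 21 from right. Merged: [4, 5, 6, 15, 17, 20, 21]
Compare 29 vs 22: take 22 from right. Merged: [4, 5, 6, 15, 17, 20, 21, 22]
Compare 29 vs 28: take 28 from right. Merged: [4, 5, 6, 15, 17, 20, 21, 22, 28]
Compare 29 vs 38: take 29 from left. Merged: [4, 5, 6, 15, 17, 20, 21, 22, 28, 29]
Append remaining from right: [38]. Merged: [4, 5, 6, 15, 17, 20, 21, 22, 28, 29, 38]

Final merged array: [4, 5, 6, 15, 17, 20, 21, 22, 28, 29, 38]
Total comparisons: 10

The merged array is [4, 5, 6, 15, 17, 20, 21, 22, 28, 29, 38], requiring 10 comparisons. The merge step runs in O(n) time where n is the total number of elements.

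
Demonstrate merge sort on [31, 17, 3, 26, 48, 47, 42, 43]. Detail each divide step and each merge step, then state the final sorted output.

Merge sort trace:

Split: [31, 17, 3, 26, 48, 47, 42, 43] -> [31, 17, 3, 26] and [48, 47, 42, 43]
  Split: [31, 17, 3, 26] -> [31, 17] and [3, 26]
    Split: [31, 17] -> [31] and [17]
    Merge: [31] + [17] -> [17, 31]
    Split: [3, 26] -> [3] and [26]
    Merge: [3] + [26] -> [3, 26]
  Merge: [17, 31] + [3, 26] -> [3, 17, 26, 31]
  Split: [48, 47, 42, 43] -> [48, 47] and [42, 43]
    Split: [48, 47] -> [48] and [47]
    Merge: [48] + [47] -> [47, 48]
    Split: [42, 43] -> [42] and [43]
    Merge: [42] + [43] -> [42, 43]
  Merge: [47, 48] + [42, 43] -> [42, 43, 47, 48]
Merge: [3, 17, 26, 31] + [42, 43, 47, 48] -> [3, 17, 26, 31, 42, 43, 47, 48]

Final sorted array: [3, 17, 26, 31, 42, 43, 47, 48]

The merge sort proceeds by recursively splitting the array and merging sorted halves.
After all merges, the sorted array is [3, 17, 26, 31, 42, 43, 47, 48].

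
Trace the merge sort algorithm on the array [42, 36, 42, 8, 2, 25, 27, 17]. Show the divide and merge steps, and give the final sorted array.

Merge sort trace:

Split: [42, 36, 42, 8, 2, 25, 27, 17] -> [42, 36, 42, 8] and [2, 25, 27, 17]
  Split: [42, 36, 42, 8] -> [42, 36] and [42, 8]
    Split: [42, 36] -> [42] and [36]
    Merge: [42] + [36] -> [36, 42]
    Split: [42, 8] -> [42] and [8]
    Merge: [42] + [8] -> [8, 42]
  Merge: [36, 42] + [8, 42] -> [8, 36, 42, 42]
  Split: [2, 25, 27, 17] -> [2, 25] and [27, 17]
    Split: [2, 25] -> [2] and [25]
    Merge: [2] + [25] -> [2, 25]
    Split: [27, 17] -> [27] and [17]
    Merge: [27] + [17] -> [17, 27]
  Merge: [2, 25] + [17, 27] -> [2, 17, 25, 27]
Merge: [8, 36, 42, 42] + [2, 17, 25, 27] -> [2, 8, 17, 25, 27, 36, 42, 42]

Final sorted array: [2, 8, 17, 25, 27, 36, 42, 42]

The merge sort proceeds by recursively splitting the array and merging sorted halves.
After all merges, the sorted array is [2, 8, 17, 25, 27, 36, 42, 42].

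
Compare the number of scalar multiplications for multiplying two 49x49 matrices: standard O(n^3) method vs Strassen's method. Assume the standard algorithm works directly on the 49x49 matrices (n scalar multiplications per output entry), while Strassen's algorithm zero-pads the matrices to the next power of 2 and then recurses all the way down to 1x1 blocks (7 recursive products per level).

Matrix multiplication for 49x49 matrices:

Strassen's algorithm requires power-of-2 dimensions. Pad 49x49 to 64x64 (next power of 2).

Standard algorithm: 49^3 = 117649 multiplications
Strassen's algorithm: 7^(log2(64)) = 7^6 = 117649 multiplications
Savings: 117649 - 117649 = 0 multiplications

Standard: 117649 multiplications (49^3). Strassen: 117649 multiplications (7^6, after padding to 64x64). Strassen reduces 8 recursive multiplications to 7 at each level.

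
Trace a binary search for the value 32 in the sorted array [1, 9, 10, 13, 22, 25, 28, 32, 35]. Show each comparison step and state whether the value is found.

Binary search for 32 in [1, 9, 10, 13, 22, 25, 28, 32, 35]:

lo=0, hi=8, mid=4, arr[mid]=22 -> 22 < 32, search right half
lo=5, hi=8, mid=6, arr[mid]=28 -> 28 < 32, search right half
lo=7, hi=8, mid=7, arr[mid]=32 -> Found target at index 7!

Binary search finds 32 at index 7 after 3 comparisons. The search repeatedly halves the search space by comparing with the middle element.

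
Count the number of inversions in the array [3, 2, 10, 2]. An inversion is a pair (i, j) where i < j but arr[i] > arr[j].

Finding inversions in [3, 2, 10, 2]:

(0, 1): arr[0]=3 > arr[1]=2
(0, 3): arr[0]=3 > arr[3]=2
(2, 3): arr[2]=10 > arr[3]=2

Total inversions: 3

The array has 3 inversion(s): (0,1), (0,3), (2,3). Each pair (i,j) satisfies i < j and arr[i] > arr[j].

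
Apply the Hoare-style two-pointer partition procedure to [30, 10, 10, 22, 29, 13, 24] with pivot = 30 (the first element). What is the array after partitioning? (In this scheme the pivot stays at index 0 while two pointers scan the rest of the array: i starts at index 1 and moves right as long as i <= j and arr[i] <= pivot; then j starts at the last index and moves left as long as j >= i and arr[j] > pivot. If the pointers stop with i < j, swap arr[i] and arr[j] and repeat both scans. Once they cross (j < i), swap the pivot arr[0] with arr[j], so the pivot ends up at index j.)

Hoare-style two-pointer partition with pivot = 30:

Initial array: [30, 10, 10, 22, 29, 13, 24]

Pointers start at i = 1, j = 6.
i ends at 7, j ends at 6: the pointers have crossed (j < i), so scanning stops.

Swap pivot arr[0] with arr[6] to place pivot at position 6: [24, 10, 10, 22, 29, 13, 30]
Pivot position: 6

After partitioning with pivot 30, the array becomes [24, 10, 10, 22, 29, 13, 30]. The pivot is placed at index 6. All elements to the left of the pivot are <= 30, and all elements to the right are > 30.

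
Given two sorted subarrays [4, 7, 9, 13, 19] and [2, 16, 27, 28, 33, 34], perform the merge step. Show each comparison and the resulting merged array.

Merging process:

Compare 4 vs 2: take 2 from right. Merged: [2]
Compare 4 vs 16: take 4 from left. Merged: [2, 4]
Compare 7 vs 16: take 7 from left. Merged: [2, 4, 7]
Compare 9 vs 16: take 9 from left. Merged: [2, 4, 7, 9]
Compare 13 vs 16: take 13 from left. Merged: [2, 4, 7, 9, 13]
Compare 19 vs 16: take 16 from right. Merged: [2, 4, 7, 9, 13, 16]
Compare 19 vs 27: take 19 from left. Merged: [2, 4, 7, 9, 13, 16, 19]
Append remaining from right: [27, 28, 33, 34]. Merged: [2, 4, 7, 9, 13, 16, 19, 27, 28, 33, 34]

Final merged array: [2, 4, 7, 9, 13, 16, 19, 27, 28, 33, 34]
Total comparisons: 7

The merged array is [2, 4, 7, 9, 13, 16, 19, 27, 28, 33, 34], requiring 7 comparisons. The merge step runs in O(n) time where n is the total number of elements.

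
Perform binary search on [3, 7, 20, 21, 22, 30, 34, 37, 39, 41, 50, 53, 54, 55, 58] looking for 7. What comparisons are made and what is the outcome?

Binary search for 7 in [3, 7, 20, 21, 22, 30, 34, 37, 39, 41, 50, 53, 54, 55, 58]:

lo=0, hi=14, mid=7, arr[mid]=37 -> 37 > 7, search left half
lo=0, hi=6, mid=3, arr[mid]=21 -> 21 > 7, search left half
lo=0, hi=2, mid=1, arr[mid]=7 -> Found target at index 1!

Binary search finds 7 at index 1 after 3 comparisons. The search repeatedly halves the search space by comparing with the middle element.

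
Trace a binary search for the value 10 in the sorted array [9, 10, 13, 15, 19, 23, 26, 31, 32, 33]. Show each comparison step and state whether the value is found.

Binary search for 10 in [9, 10, 13, 15, 19, 23, 26, 31, 32, 33]:

lo=0, hi=9, mid=4, arr[mid]=19 -> 19 > 10, search left half
lo=0, hi=3, mid=1, arr[mid]=10 -> Found target at index 1!

Binary search finds 10 at index 1 after 2 comparisons. The search repeatedly halves the search space by comparing with the middle element.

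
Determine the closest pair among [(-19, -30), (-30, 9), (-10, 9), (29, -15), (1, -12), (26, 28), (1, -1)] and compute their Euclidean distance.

Computing all pairwise distances among 7 points:

d((-19, -30), (-30, 9)) = 40.5216
d((-19, -30), (-10, 9)) = 40.025
d((-19, -30), (29, -15)) = 50.2892
d((-19, -30), (1, -12)) = 26.9072
d((-19, -30), (26, 28)) = 73.4098
d((-19, -30), (1, -1)) = 35.2278
d((-30, 9), (-10, 9)) = 20.0
d((-30, 9), (29, -15)) = 63.6946
d((-30, 9), (1, -12)) = 37.4433
d((-30, 9), (26, 28)) = 59.1354
d((-30, 9), (1, -1)) = 32.573
d((-10, 9), (29, -15)) = 45.793
d((-10, 9), (1, -12)) = 23.7065
d((-10, 9), (26, 28)) = 40.7063
d((-10, 9), (1, -1)) = 14.8661
d((29, -15), (1, -12)) = 28.1603
d((29, -15), (26, 28)) = 43.1045
d((29, -15), (1, -1)) = 31.305
d((1, -12), (26, 28)) = 47.1699
d((1, -12), (1, -1)) = 11.0 <-- minimum
d((26, 28), (1, -1)) = 38.2884

Closest pair: (1, -12) and (1, -1) with distance 11.0

The closest pair is (1, -12) and (1, -1) with Euclidean distance 11.0. For 7 points, brute-force pairwise comparison is shown above. For large n, the divide-and-conquer algorithm (sort by x, recurse on halves, check the dividing strip) achieves O(n log n).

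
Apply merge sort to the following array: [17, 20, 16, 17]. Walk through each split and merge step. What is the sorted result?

Merge sort trace:

Split: [17, 20, 16, 17] -> [17, 20] and [16, 17]
  Split: [17, 20] -> [17] and [20]
  Merge: [17] + [20] -> [17, 20]
  Split: [16, 17] -> [16] and [17]
  Merge: [16] + [17] -> [16, 17]
Merge: [17, 20] + [16, 17] -> [16, 17, 17, 20]

Final sorted array: [16, 17, 17, 20]

The merge sort proceeds by recursively splitting the array and merging sorted halves.
After all merges, the sorted array is [16, 17, 17, 20].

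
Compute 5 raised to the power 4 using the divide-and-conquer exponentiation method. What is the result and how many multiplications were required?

Computing 5^4 by squaring (build up from 5^1; each line after the first costs one multiplication):

5^1 = 5
5^2 = (5^1)^2 = 5^2 = 25
5^4 = (5^2)^2 = 25^2 = 625

Result: 625
Multiplications needed: 2 (2 lines after 5^1)

5^4 = 625. Using exponentiation by squaring, this requires 2 multiplications. The key idea: if the exponent is even, square the half-power; if odd, multiply by the base once.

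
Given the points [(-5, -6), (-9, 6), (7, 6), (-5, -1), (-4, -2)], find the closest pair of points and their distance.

Computing all pairwise distances among 5 points:

d((-5, -6), (-9, 6)) = 12.6491
d((-5, -6), (7, 6)) = 16.9706
d((-5, -6), (-5, -1)) = 5.0
d((-5, -6), (-4, -2)) = 4.1231
d((-9, 6), (7, 6)) = 16.0
d((-9, 6), (-5, -1)) = 8.0623
d((-9, 6), (-4, -2)) = 9.434
d((7, 6), (-5, -1)) = 13.8924
d((7, 6), (-4, -2)) = 13.6015
d((-5, -1), (-4, -2)) = 1.4142 <-- minimum

Closest pair: (-5, -1) and (-4, -2) with distance 1.4142

The closest pair is (-5, -1) and (-4, -2) with Euclidean distance 1.4142. For 5 points, brute-force pairwise comparison is shown above. For large n, the divide-and-conquer algorithm (sort by x, recurse on halves, check the dividing strip) achieves O(n log n).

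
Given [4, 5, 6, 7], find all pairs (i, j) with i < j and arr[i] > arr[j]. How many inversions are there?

Finding inversions in [4, 5, 6, 7]:


Total inversions: 0

The array has 0 inversions. It is already sorted.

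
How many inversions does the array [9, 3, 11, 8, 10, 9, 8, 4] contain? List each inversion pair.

Finding inversions in [9, 3, 11, 8, 10, 9, 8, 4]:

(0, 1): arr[0]=9 > arr[1]=3
(0, 3): arr[0]=9 > arr[3]=8
(0, 6): arr[0]=9 > arr[6]=8
(0, 7): arr[0]=9 > arr[7]=4
(2, 3): arr[2]=11 > arr[3]=8
(2, 4): arr[2]=11 > arr[4]=10
(2, 5): arr[2]=11 > arr[5]=9
(2, 6): arr[2]=11 > arr[6]=8
(2, 7): arr[2]=11 > arr[7]=4
(3, 7): arr[3]=8 > arr[7]=4
(4, 5): arr[4]=10 > arr[5]=9
(4, 6): arr[4]=10 > arr[6]=8
(4, 7): arr[4]=10 > arr[7]=4
(5, 6): arr[5]=9 > arr[6]=8
(5, 7): arr[5]=9 > arr[7]=4
(6, 7): arr[6]=8 > arr[7]=4

Total inversions: 16

The array has 16 inversion(s): (0,1), (0,3), (0,6), (0,7), (2,3), (2,4), (2,5), (2,6), (2,7), (3,7), (4,5), (4,6), (4,7), (5,6), (5,7), (6,7). Each pair (i,j) satisfies i < j and arr[i] > arr[j].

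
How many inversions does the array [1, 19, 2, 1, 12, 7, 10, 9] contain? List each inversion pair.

Finding inversions in [1, 19, 2, 1, 12, 7, 10, 9]:

(1, 2): arr[1]=19 > arr[2]=2
(1, 3): arr[1]=19 > arr[3]=1
(1, 4): arr[1]=19 > arr[4]=12
(1, 5): arr[1]=19 > arr[5]=7
(1, 6): arr[1]=19 > arr[6]=10
(1, 7): arr[1]=19 > arr[7]=9
(2, 3): arr[2]=2 > arr[3]=1
(4, 5): arr[4]=12 > arr[5]=7
(4, 6): arr[4]=12 > arr[6]=10
(4, 7): arr[4]=12 > arr[7]=9
(6, 7): arr[6]=10 > arr[7]=9

Total inversions: 11

The array has 11 inversion(s): (1,2), (1,3), (1,4), (1,5), (1,6), (1,7), (2,3), (4,5), (4,6), (4,7), (6,7). Each pair (i,j) satisfies i < j and arr[i] > arr[j].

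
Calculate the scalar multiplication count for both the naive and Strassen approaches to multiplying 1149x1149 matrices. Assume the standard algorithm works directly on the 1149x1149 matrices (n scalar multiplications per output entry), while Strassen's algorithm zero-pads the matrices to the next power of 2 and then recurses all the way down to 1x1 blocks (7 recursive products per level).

Matrix multiplication for 1149x1149 matrices:

Strassen's algorithm requires power-of-2 dimensions. Pad 1149x1149 to 2048x2048 (next power of 2).

Standard algorithm: 1149^3 = 1516910949 multiplications
Strassen's algorithm: 7^(log2(2048)) = 7^11 = 1977326743 multiplications
Difference: 1516910949 - 1977326743 = -460415794 (Strassen uses MORE here due to padding overhead — for small or just-over-power-of-2 n, padding can outweigh the per-level savings)

Standard: 1516910949 multiplications (1149^3). Strassen: 1977326743 multiplications (7^11, after padding to 2048x2048). Strassen reduces 8 recursive multiplications to 7 at each level.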